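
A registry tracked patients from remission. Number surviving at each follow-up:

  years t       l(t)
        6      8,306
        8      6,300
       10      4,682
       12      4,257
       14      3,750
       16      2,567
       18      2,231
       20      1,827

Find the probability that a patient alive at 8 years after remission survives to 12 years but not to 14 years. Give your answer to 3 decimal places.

This is the probability of reaching 12 but not 14, conditional on being alive at 8: (l(12) − l(14)) / l(8).
= (4,257 − 3,750) / 6,300 = 507 / 6,300 = 0.080476.

0.080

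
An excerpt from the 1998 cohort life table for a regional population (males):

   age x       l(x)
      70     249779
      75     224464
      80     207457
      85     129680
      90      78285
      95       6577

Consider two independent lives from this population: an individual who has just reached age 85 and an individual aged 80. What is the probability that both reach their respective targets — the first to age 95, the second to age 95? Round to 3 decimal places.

0.002

p₁ = l(95)/l(85) = 6577/129680 = 0.050717; p₂ = l(95)/l(80) = 6577/207457 = 0.031703.
P(both) = p₁ × p₂ = 0.050717 × 0.031703 = 0.001608.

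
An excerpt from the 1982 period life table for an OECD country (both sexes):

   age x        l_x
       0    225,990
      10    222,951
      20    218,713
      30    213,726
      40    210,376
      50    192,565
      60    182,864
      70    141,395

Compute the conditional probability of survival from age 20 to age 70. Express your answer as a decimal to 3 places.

0.646

The conditional survival probability is l_70/l_20 = 141,395/218,713 = 0.646486.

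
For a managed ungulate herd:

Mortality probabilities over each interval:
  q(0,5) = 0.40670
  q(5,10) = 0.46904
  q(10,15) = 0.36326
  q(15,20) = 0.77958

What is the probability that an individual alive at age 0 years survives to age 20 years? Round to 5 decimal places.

Chaining the interval survival probabilities: (1 − 0.40670) × (1 − 0.46904) × (1 − 0.36326) × (1 − 0.77958).
= 0.59330 × 0.53096 × 0.63674 × 0.22042 = 0.044213.

0.04421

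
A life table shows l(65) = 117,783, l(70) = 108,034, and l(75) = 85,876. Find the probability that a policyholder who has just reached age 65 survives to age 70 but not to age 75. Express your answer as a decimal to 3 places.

This is the probability of reaching 70 but not 75, conditional on being alive at 65: (l(70) − l(75)) / l(65).
= (108,034 − 85,876) / 117,783 = 22,158 / 117,783 = 0.188126.

0.188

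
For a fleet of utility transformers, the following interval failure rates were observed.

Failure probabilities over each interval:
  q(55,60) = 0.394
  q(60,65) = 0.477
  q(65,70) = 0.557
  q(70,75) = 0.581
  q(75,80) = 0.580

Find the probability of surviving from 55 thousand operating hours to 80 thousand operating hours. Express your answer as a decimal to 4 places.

0.0247

P(survive 55→80) = (1 − 0.394) × (1 − 0.477) × (1 − 0.557) × (1 − 0.581) × (1 − 0.580).
= 0.606 × 0.523 × 0.443 × 0.419 × 0.420 = 0.024708.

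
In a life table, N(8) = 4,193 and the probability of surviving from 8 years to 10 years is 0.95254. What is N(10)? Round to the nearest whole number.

N(10) = N(8) × p = 4,193 × 0.95254 = 3994.

3994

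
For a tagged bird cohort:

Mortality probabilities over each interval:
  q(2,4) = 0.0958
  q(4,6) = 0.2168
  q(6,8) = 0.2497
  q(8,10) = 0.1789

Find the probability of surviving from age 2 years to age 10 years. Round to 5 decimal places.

0.43628

Survival from 2 to 10 is the product of surviving each interval: (1 − 0.0958) × (1 − 0.2168) × (1 − 0.2497) × (1 − 0.1789).
= 0.9042 × 0.7832 × 0.7503 × 0.8211 = 0.436283.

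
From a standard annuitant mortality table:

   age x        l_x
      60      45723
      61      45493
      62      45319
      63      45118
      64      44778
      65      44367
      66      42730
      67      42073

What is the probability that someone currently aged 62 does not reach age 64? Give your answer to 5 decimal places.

P(die before 64 | alive at 62) = 1 − l_64/l_62 = 1 − 44778/45319 = (541)/45319 = 0.011938.

0.01194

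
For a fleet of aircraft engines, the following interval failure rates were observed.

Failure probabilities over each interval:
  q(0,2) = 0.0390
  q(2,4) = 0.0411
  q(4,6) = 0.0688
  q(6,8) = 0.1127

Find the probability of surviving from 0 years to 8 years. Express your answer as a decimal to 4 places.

Survival from 0 to 8 is the product of surviving each interval: (1 − 0.0390) × (1 − 0.0411) × (1 − 0.0688) × (1 − 0.1127).
= 0.9610 × 0.9589 × 0.9312 × 0.8873 = 0.761395.

0.7614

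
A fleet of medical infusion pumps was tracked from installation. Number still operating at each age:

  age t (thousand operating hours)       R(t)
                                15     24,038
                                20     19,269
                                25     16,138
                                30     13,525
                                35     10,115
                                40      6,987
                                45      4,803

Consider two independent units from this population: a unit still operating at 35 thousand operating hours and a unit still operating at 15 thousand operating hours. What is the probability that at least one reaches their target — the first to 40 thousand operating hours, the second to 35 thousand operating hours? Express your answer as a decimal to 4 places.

p₁ = R(40)/R(35) = 6,987/10,115 = 0.690756; p₂ = R(35)/R(15) = 10,115/24,038 = 0.420792.
P(at least one) = 1 − (1−p₁)(1−p₂) = 1 − 0.309244 × 0.579208 = 0.820883.

0.8209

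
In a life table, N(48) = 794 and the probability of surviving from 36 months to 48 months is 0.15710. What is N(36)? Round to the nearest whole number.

5054

N(36) = N(48) / p = 794 / 0.15710 = 5054.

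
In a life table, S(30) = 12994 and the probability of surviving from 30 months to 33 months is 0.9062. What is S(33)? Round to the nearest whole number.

11775

S(33) = S(30) × p = 12994 × 0.9062 = 11775.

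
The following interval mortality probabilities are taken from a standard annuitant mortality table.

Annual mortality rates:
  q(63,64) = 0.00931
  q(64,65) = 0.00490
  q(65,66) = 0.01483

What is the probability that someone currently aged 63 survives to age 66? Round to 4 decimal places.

P(survive 63→66) = (1 − 0.00931) × (1 − 0.00490) × (1 − 0.01483).
= 0.99069 × 0.99510 × 0.98517 = 0.971216.

0.9712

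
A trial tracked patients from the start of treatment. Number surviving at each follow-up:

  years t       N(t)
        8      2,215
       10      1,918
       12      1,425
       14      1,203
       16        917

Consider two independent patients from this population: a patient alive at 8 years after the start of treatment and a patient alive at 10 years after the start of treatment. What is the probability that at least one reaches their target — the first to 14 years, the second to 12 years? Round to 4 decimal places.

0.8826

p₁ = N(14)/N(8) = 1,203/2,215 = 0.543115; p₂ = N(12)/N(10) = 1,425/1,918 = 0.742961.
P(at least one) = 1 − (1−p₁)(1−p₂) = 1 − 0.456885 × 0.257039 = 0.882563.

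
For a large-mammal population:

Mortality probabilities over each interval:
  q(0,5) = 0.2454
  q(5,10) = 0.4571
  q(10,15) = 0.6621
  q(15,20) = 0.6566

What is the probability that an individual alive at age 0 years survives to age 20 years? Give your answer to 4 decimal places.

Survival from 0 to 20 is the product of surviving each interval: (1 − 0.2454) × (1 − 0.4571) × (1 − 0.6621) × (1 − 0.6566).
= 0.7546 × 0.5429 × 0.3379 × 0.3434 = 0.047536.

0.0475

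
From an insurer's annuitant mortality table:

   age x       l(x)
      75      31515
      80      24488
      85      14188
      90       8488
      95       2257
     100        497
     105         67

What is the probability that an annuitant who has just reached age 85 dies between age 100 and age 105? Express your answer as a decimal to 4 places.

This is the probability of reaching 100 but not 105, conditional on being alive at 85: (l(100) − l(105)) / l(85).
= (497 − 67) / 14188 = 430 / 14188 = 0.030307.

0.0303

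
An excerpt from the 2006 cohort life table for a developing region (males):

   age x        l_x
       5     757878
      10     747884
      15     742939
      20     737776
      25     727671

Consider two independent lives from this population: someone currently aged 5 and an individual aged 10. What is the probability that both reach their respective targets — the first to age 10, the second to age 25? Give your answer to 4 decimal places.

p₁ = l_10/l_5 = 747884/757878 = 0.986813; p₂ = l_25/l_10 = 727671/747884 = 0.972973.
P(both) = p₁ × p₂ = 0.986813 × 0.972973 = 0.960142.

0.9601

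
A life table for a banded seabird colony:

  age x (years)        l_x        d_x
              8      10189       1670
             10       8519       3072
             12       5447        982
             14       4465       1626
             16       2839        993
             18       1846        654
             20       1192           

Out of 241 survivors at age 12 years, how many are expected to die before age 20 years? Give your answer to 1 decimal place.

188.3

The relevant probability is 1 − 1192/5447 = 0.781164.
Expected number = 241 × 0.781164 = 188.3.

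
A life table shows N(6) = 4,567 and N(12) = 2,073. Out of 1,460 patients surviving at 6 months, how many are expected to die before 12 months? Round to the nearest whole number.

The relevant probability is 1 − 2,073/4,567 = 0.546092.
Expected number = 1,460 × 0.546092 = 797.

797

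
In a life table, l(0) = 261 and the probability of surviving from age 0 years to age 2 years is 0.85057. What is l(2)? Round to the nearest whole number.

222

l(2) = l(0) × p = 261 × 0.85057 = 222.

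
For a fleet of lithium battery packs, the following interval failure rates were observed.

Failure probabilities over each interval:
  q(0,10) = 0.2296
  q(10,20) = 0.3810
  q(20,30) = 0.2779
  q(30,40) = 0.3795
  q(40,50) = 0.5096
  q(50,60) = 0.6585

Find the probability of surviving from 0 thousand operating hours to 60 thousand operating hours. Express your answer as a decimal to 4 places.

0.0358

P(survive 0→60) = (1 − 0.2296) × (1 − 0.3810) × (1 − 0.2779) × (1 − 0.3795) × (1 − 0.5096) × (1 − 0.6585).
= 0.7704 × 0.6190 × 0.7221 × 0.6205 × 0.4904 × 0.3415 = 0.035784.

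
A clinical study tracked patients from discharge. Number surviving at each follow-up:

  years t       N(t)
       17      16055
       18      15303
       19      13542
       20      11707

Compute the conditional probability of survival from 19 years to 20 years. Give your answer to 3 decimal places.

The conditional survival probability is N(20)/N(19) = 11707/13542 = 0.864496.

0.864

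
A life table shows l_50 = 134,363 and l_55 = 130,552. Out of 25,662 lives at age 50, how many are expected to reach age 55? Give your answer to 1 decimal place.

The relevant probability is 130,552/134,363 = 0.971637.
Expected number = 25,662 × 0.971637 = 24934.1.

24934.1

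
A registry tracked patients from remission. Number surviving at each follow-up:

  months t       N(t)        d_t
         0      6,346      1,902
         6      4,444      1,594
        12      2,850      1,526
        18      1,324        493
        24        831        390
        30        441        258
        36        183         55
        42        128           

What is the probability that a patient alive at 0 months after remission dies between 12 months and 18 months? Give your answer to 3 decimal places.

0.240

This is the probability of reaching 12 but not 18, conditional on being alive at 0: (N(12) − N(18)) / N(0).
= (2,850 − 1,324) / 6,346 = 1,526 / 6,346 = 0.240466.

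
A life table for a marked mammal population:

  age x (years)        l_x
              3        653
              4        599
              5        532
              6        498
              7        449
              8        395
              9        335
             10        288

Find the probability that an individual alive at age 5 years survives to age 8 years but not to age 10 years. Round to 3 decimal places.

0.201

This is the probability of reaching 8 but not 10, conditional on being alive at 5: (l_8 − l_10) / l_5.
= (395 − 288) / 532 = 107 / 532 = 0.201128.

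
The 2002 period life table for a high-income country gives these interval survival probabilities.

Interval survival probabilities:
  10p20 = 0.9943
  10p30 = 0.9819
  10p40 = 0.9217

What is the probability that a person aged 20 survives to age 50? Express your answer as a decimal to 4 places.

The overall survival probability is 0.9943 × 0.9819 × 0.9217.
= 0.899859.

0.8999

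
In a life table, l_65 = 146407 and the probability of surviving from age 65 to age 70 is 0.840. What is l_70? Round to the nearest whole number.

l_70 = l_65 × p = 146407 × 0.840 = 122982.

122982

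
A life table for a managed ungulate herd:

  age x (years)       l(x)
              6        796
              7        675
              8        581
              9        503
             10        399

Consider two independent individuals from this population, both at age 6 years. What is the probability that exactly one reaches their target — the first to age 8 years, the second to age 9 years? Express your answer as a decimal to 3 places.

p₁ = l(8)/l(6) = 581/796 = 0.729899; p₂ = l(9)/l(6) = 503/796 = 0.631910.
P(exactly one) = p₁(1−p₂) + (1−p₁)p₂ = 0.268669 + 0.170680 = 0.439348.

0.439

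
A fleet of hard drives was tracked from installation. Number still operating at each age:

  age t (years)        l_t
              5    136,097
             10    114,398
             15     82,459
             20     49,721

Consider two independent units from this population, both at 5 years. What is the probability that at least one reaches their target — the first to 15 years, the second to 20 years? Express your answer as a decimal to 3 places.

p₁ = l_15/l_5 = 82,459/136,097 = 0.605884; p₂ = l_20/l_5 = 49,721/136,097 = 0.365335.
P(at least one) = 1 − (1−p₁)(1−p₂) = 1 − 0.394116 × 0.634665 = 0.749868.

0.750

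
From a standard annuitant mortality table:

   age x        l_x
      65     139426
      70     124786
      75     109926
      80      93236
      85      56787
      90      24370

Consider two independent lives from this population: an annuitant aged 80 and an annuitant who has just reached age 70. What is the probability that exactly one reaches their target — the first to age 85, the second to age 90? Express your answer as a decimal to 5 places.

0.56647

p₁ = l_85/l_80 = 56787/93236 = 0.609067; p₂ = l_90/l_70 = 24370/124786 = 0.195294.
P(exactly one) = p₁(1−p₂) + (1−p₁)p₂ = 0.490120 + 0.076347 = 0.566467.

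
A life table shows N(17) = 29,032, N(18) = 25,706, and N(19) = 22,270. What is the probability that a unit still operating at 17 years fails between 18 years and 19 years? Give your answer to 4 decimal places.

This is the probability of reaching 18 but not 19, conditional on being operational at 17: (N(18) − N(19)) / N(17).
= (25,706 − 22,270) / 29,032 = 3,436 / 29,032 = 0.118352.

0.1184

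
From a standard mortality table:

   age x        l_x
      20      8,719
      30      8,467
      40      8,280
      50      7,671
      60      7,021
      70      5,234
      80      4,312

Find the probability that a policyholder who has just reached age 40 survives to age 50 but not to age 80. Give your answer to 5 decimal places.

0.40568

We want 10|30q40 = (l_50 − l_80)/l_40.
This is the probability of reaching 50 but not 80, conditional on being alive at 40: (l_50 − l_80) / l_40.
= (7,671 − 4,312) / 8,280 = 3,359 / 8,280 = 0.405676.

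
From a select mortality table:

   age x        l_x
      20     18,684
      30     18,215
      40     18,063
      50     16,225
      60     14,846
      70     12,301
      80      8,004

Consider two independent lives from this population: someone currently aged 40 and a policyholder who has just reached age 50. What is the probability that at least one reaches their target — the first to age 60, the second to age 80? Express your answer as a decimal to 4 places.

p₁ = l_60/l_40 = 14,846/18,063 = 0.821901; p₂ = l_80/l_50 = 8,004/16,225 = 0.493313.
P(at least one) = 1 − (1−p₁)(1−p₂) = 1 − 0.178099 × 0.506687 = 0.909760.

0.9098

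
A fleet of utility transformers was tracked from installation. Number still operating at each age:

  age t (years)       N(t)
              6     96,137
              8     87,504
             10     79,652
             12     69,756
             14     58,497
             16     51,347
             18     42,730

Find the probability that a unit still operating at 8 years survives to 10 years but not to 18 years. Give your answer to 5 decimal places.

0.42195

This is the probability of reaching 10 but not 18, conditional on being operational at 8: (N(10) − N(18)) / N(8).
= (79,652 − 42,730) / 87,504 = 36,922 / 87,504 = 0.421946.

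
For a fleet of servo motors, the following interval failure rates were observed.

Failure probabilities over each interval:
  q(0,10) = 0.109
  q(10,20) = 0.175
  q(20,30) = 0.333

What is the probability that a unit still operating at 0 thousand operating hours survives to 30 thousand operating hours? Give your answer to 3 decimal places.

Survival from 0 to 30 is the product of surviving each interval: (1 − 0.109) × (1 − 0.175) × (1 − 0.333).
= 0.891 × 0.825 × 0.667 = 0.490295.

0.490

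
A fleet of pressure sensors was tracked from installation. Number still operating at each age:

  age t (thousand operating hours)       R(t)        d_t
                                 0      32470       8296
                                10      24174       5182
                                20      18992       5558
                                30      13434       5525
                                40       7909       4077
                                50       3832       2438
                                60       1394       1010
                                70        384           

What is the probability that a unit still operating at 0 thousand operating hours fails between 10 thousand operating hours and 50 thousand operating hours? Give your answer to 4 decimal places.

0.6265

This is the probability of reaching 10 but not 50, conditional on being operational at 0: (R(10) − R(50)) / R(0).
= (24174 − 3832) / 32470 = 20342 / 32470 = 0.626486.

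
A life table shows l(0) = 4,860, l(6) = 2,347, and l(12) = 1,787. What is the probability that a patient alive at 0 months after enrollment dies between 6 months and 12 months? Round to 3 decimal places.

This is the probability of reaching 6 but not 12, conditional on being alive at 0: (l(6) − l(12)) / l(0).
= (2,347 − 1,787) / 4,860 = 560 / 4,860 = 0.115226.

0.115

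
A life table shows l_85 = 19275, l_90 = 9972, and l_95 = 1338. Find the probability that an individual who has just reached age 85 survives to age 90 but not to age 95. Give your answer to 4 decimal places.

0.4479

We want 5|5q85 = (l_90 − l_95)/l_85.
This is the probability of reaching 90 but not 95, conditional on being alive at 85: (l_90 − l_95) / l_85.
= (9972 − 1338) / 19275 = 8634 / 19275 = 0.447938.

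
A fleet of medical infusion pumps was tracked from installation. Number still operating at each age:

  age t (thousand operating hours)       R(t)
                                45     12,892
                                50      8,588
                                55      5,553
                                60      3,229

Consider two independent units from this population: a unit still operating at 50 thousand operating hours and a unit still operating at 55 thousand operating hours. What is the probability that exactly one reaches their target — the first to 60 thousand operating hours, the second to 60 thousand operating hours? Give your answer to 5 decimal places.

0.52021

p₁ = R(60)/R(50) = 3,229/8,588 = 0.375990; p₂ = R(60)/R(55) = 3,229/5,553 = 0.581487.
P(exactly one) = p₁(1−p₂) + (1−p₁)p₂ = 0.157357 + 0.362854 = 0.520210.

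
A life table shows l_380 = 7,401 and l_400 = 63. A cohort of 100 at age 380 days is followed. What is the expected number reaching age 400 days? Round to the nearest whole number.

The relevant probability is 63/7,401 = 0.008512.
Expected number = 100 × 0.008512 = 1.

1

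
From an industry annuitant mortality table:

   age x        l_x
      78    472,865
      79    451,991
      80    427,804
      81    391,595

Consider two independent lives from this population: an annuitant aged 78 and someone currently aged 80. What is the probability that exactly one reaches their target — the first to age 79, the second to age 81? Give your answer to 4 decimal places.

0.1213

p₁ = l_79/l_78 = 451,991/472,865 = 0.955856; p₂ = l_81/l_80 = 391,595/427,804 = 0.915361.
P(exactly one) = p₁(1−p₂) + (1−p₁)p₂ = 0.080903 + 0.040408 = 0.121310.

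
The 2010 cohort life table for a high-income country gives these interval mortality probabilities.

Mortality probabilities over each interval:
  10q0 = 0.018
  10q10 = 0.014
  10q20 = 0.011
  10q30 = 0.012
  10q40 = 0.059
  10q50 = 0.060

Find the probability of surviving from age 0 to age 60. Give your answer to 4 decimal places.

Chaining the interval survival probabilities: (1 − 0.018) × (1 − 0.014) × (1 − 0.011) × (1 − 0.012) × (1 − 0.059) × (1 − 0.060).
= 0.982 × 0.986 × 0.989 × 0.988 × 0.941 × 0.940 = 0.836872.

0.8369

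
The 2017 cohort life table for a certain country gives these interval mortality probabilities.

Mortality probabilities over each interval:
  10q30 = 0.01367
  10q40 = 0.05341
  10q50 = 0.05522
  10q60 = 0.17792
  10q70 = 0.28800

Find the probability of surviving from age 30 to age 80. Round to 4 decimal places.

Survival from 30 to 80 is the product of surviving each interval: (1 − 0.01367) × (1 − 0.05341) × (1 − 0.05522) × (1 − 0.17792) × (1 − 0.28800).
= 0.98633 × 0.94659 × 0.94478 × 0.82208 × 0.71200 = 0.516308.

0.5163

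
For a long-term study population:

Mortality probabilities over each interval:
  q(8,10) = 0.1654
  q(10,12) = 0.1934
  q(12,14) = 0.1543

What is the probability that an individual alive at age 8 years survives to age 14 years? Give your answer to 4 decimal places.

0.5693

The overall survival probability is (1 − 0.1654) × (1 − 0.1934) × (1 − 0.1543).
= 0.8346 × 0.8066 × 0.8457 = 0.569315.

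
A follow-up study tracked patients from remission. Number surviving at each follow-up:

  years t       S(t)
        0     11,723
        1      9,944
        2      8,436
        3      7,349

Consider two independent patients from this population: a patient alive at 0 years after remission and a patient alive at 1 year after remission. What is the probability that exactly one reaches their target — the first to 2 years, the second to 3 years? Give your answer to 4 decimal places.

0.3950

p₁ = S(2)/S(0) = 8,436/11,723 = 0.719611; p₂ = S(3)/S(1) = 7,349/9,944 = 0.739039.
P(exactly one) = p₁(1−p₂) + (1−p₁)p₂ = 0.187790 + 0.207218 = 0.395009.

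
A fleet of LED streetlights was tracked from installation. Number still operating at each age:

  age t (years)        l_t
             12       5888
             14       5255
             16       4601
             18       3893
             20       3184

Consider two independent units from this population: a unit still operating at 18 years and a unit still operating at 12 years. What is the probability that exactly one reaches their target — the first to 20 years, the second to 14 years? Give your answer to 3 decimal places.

p₁ = l_20/l_18 = 3184/3893 = 0.817878; p₂ = l_14/l_12 = 5255/5888 = 0.892493.
P(exactly one) = p₁(1−p₂) + (1−p₁)p₂ = 0.087928 + 0.162543 = 0.250470.

0.250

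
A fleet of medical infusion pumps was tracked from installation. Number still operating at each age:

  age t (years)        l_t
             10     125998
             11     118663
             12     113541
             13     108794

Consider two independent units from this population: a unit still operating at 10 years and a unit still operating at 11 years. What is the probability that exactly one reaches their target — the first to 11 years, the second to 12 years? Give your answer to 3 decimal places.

0.096

p₁ = l_11/l_10 = 118663/125998 = 0.941785; p₂ = l_12/l_11 = 113541/118663 = 0.956836.
P(exactly one) = p₁(1−p₂) + (1−p₁)p₂ = 0.040651 + 0.055702 = 0.096353.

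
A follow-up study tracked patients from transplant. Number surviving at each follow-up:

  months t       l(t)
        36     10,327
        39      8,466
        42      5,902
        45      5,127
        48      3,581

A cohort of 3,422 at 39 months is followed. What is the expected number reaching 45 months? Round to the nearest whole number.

The relevant probability is 5,127/8,466 = 0.605599.
Expected number = 3,422 × 0.605599 = 2072.

2072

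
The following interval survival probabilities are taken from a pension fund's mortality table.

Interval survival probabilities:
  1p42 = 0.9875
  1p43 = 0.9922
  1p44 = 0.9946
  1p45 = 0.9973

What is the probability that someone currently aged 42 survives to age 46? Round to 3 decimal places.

Chaining the interval survival probabilities: 0.9875 × 0.9922 × 0.9946 × 0.9973.
= 0.971875.

0.972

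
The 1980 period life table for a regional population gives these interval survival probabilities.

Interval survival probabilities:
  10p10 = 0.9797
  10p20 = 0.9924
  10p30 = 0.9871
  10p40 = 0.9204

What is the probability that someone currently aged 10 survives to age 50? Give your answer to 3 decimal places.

0.883

Survival from 10 to 50 is the product of surviving each interval: 0.9797 × 0.9924 × 0.9871 × 0.9204.
= 0.883319.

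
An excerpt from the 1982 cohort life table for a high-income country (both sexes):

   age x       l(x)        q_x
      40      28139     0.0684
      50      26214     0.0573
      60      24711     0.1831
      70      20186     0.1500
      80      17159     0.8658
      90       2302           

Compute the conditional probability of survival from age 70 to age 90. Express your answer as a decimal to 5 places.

0.11404

The conditional survival probability is l(90)/l(70) = 2302/20186 = 0.114039.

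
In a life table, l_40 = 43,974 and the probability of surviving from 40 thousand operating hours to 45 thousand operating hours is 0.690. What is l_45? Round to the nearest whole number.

30342

l_45 = l_40 × p = 43,974 × 0.690 = 30342.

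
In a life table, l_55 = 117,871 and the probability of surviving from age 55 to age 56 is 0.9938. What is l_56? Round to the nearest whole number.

l_56 = l_55 × p = 117,871 × 0.9938 = 117140.

117140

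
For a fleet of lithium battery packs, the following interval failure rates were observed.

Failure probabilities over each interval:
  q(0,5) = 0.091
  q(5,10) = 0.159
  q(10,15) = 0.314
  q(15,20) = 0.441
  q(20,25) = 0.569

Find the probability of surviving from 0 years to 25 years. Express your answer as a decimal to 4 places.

Survival from 0 to 25 is the product of surviving each interval: (1 − 0.091) × (1 − 0.159) × (1 − 0.314) × (1 − 0.441) × (1 − 0.569).
= 0.909 × 0.841 × 0.686 × 0.559 × 0.431 = 0.126349.

0.1263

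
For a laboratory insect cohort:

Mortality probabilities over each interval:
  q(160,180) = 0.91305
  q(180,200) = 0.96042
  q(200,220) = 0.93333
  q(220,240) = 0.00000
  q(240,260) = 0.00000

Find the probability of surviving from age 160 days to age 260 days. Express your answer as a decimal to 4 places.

0.0002

Chaining the interval survival probabilities: (1 − 0.91305) × (1 − 0.96042) × (1 − 0.93333) × (1 − 0.00000) × (1 − 0.00000).
= 0.08695 × 0.03958 × 0.06667 × 1.00000 × 1.00000 = 0.000229.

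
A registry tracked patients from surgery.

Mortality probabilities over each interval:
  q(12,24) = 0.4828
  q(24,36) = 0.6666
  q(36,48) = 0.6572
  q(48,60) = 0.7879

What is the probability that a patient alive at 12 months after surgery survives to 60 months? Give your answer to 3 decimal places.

The overall survival probability is (1 − 0.4828) × (1 − 0.6666) × (1 − 0.6572) × (1 − 0.7879).
= 0.5172 × 0.3334 × 0.3428 × 0.2121 = 0.012537.

0.013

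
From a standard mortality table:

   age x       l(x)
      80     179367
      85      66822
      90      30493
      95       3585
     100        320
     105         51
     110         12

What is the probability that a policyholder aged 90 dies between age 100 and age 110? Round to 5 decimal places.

This is the probability of reaching 100 but not 110, conditional on being alive at 90: (l(100) − l(110)) / l(90).
= (320 − 12) / 30493 = 308 / 30493 = 0.010101.

0.01010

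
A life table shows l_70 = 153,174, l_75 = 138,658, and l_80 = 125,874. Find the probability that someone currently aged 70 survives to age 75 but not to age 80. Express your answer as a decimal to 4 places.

0.0835

This is the probability of reaching 75 but not 80, conditional on being alive at 70: (l_75 − l_80) / l_70.
= (138,658 − 125,874) / 153,174 = 12,784 / 153,174 = 0.083461.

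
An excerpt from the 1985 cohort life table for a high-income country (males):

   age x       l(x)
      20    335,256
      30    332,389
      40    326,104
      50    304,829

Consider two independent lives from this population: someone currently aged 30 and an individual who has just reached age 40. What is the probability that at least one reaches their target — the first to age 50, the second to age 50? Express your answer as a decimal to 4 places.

0.9946

p₁ = l(50)/l(30) = 304,829/332,389 = 0.917085; p₂ = l(50)/l(40) = 304,829/326,104 = 0.934760.
P(at least one) = 1 − (1−p₁)(1−p₂) = 1 − 0.082915 × 0.065240 = 0.994591.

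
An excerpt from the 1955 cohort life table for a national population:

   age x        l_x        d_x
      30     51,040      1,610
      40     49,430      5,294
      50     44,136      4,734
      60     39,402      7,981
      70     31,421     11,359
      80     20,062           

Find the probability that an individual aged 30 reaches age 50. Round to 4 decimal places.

0.8647

The conditional survival probability is l_50/l_30 = 44,136/51,040 = 0.864734.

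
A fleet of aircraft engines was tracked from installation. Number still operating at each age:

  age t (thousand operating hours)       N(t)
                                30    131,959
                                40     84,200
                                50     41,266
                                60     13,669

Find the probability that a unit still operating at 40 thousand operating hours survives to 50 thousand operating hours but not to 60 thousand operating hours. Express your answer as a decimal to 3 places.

0.328

This is the probability of reaching 50 but not 60, conditional on being operational at 40: (N(50) − N(60)) / N(40).
= (41,266 − 13,669) / 84,200 = 27,597 / 84,200 = 0.327755.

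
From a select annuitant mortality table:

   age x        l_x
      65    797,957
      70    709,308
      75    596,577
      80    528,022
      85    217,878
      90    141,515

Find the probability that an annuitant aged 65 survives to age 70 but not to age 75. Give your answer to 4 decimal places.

0.1413

This is the probability of reaching 70 but not 75, conditional on being alive at 65: (l_70 − l_75) / l_65.
= (709,308 − 596,577) / 797,957 = 112,731 / 797,957 = 0.141275.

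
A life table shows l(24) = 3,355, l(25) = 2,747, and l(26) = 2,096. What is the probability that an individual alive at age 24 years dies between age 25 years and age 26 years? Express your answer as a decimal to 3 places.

0.194

This is the probability of reaching 25 but not 26, conditional on being alive at 24: (l(25) − l(26)) / l(24).
= (2,747 − 2,096) / 3,355 = 651 / 3,355 = 0.194039.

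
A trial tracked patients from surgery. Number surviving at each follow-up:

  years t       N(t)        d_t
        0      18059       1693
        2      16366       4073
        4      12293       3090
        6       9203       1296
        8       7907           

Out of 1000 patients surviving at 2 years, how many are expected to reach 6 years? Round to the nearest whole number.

562

The relevant probability is 9203/16366 = 0.562324.
Expected number = 1000 × 0.562324 = 562.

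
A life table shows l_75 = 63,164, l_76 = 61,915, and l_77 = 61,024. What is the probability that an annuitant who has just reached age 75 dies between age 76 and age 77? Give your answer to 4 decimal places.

0.0141

We want 1|1q75 = (l_76 − l_77)/l_75.
This is the probability of reaching 76 but not 77, conditional on being alive at 75: (l_76 − l_77) / l_75.
= (61,915 − 61,024) / 63,164 = 891 / 63,164 = 0.014106.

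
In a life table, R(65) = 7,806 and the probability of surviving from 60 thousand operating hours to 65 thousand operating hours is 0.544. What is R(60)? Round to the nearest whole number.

R(60) = R(65) / p = 7,806 / 0.544 = 14349.

14349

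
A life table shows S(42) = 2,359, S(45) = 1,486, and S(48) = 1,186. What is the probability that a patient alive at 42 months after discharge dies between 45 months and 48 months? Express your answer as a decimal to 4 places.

This is the probability of reaching 45 but not 48, conditional on being alive at 42: (S(45) − S(48)) / S(42).
= (1,486 − 1,186) / 2,359 = 300 / 2,359 = 0.127173.

0.1272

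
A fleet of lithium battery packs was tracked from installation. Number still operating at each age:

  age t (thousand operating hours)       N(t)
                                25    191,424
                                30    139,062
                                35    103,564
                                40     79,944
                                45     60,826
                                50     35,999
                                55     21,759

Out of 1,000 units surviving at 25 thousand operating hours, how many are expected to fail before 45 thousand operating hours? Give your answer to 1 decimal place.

The relevant probability is 1 − 60,826/191,424 = 0.682245.
Expected number = 1,000 × 0.682245 = 682.2.

682.2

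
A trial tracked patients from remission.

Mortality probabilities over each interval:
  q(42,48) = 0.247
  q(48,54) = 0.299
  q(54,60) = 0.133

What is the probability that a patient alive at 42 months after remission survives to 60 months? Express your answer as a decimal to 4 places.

P(survive 42→60) = (1 − 0.247) × (1 − 0.299) × (1 − 0.133).
= 0.753 × 0.701 × 0.867 = 0.457649.

0.4576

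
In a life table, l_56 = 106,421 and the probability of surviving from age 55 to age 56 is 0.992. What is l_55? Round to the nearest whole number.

107279

l_55 = l_56 / p = 106,421 / 0.992 = 107279.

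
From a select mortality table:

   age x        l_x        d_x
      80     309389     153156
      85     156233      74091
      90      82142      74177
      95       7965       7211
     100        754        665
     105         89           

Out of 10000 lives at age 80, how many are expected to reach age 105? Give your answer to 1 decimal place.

The relevant probability is 89/309389 = 0.000288.
Expected number = 10000 × 0.000288 = 2.9.

2.9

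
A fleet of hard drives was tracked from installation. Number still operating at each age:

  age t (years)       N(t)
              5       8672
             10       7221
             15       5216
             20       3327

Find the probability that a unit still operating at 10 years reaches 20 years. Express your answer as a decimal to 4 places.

The conditional survival probability is N(20)/N(10) = 3327/7221 = 0.460740.

0.4607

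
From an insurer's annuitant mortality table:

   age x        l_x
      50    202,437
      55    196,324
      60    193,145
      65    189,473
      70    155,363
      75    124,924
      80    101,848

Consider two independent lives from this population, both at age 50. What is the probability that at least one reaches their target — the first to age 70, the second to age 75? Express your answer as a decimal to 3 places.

0.911

p₁ = l_70/l_50 = 155,363/202,437 = 0.767463; p₂ = l_75/l_50 = 124,924/202,437 = 0.617101.
P(at least one) = 1 − (1−p₁)(1−p₂) = 1 − 0.232537 × 0.382899 = 0.910962.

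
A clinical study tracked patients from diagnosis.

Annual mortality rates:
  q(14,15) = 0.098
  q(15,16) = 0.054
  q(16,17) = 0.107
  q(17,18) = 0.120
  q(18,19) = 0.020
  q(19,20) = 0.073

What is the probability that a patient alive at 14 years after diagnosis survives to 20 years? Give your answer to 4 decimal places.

The overall survival probability is (1 − 0.098) × (1 − 0.054) × (1 − 0.107) × (1 − 0.120) × (1 − 0.020) × (1 − 0.073).
= 0.902 × 0.946 × 0.893 × 0.880 × 0.980 × 0.927 = 0.609169.

0.6092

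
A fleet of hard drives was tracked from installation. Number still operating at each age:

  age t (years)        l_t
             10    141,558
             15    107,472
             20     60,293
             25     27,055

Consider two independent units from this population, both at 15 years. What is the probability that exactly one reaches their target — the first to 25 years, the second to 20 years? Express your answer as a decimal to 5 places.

p₁ = l_25/l_15 = 27,055/107,472 = 0.251740; p₂ = l_20/l_15 = 60,293/107,472 = 0.561011.
P(exactly one) = p₁(1−p₂) + (1−p₁)p₂ = 0.110511 + 0.419782 = 0.530293.

0.53029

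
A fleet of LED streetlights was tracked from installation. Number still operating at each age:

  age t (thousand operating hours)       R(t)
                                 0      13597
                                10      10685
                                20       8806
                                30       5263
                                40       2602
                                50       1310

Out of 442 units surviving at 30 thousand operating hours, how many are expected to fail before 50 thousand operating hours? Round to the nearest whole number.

The relevant probability is 1 − 1310/5263 = 0.751093.
Expected number = 442 × 0.751093 = 332.

332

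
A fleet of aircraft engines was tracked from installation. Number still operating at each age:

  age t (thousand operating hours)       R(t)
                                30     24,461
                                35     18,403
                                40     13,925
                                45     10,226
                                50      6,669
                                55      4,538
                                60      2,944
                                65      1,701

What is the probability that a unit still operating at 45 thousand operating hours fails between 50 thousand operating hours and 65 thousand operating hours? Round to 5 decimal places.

This is the probability of reaching 50 but not 65, conditional on being operational at 45: (R(50) − R(65)) / R(45).
= (6,669 − 1,701) / 10,226 = 4,968 / 10,226 = 0.485820.

0.48582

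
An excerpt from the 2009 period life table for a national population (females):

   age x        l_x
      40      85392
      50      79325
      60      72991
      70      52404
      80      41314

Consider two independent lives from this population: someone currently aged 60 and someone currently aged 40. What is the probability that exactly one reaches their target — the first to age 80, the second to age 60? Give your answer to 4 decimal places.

p₁ = l_80/l_60 = 41314/72991 = 0.566015; p₂ = l_60/l_40 = 72991/85392 = 0.854776.
P(exactly one) = p₁(1−p₂) + (1−p₁)p₂ = 0.082199 + 0.370960 = 0.453159.

0.4532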